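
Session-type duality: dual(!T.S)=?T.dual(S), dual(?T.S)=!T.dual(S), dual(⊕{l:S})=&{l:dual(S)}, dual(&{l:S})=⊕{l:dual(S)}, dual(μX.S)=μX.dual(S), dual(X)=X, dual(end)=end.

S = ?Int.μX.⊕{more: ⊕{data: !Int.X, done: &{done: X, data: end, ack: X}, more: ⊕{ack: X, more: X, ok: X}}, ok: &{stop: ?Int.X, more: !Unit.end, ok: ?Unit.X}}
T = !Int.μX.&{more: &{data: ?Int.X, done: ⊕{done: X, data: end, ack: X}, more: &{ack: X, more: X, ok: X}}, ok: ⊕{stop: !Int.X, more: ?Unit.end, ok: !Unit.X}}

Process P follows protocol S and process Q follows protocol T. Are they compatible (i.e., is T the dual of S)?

YES

?Int | !Int  match
  μX | μX  match (binder kept)
    ⊕{more,ok} | &{more,ok}  match labels match
      case more:
        ⊕{data,done,more} | &{data,done,more}  match labels match
          case data:
            !Int | ?Int  match
              X | X  match
          case done:
            &{done,data,ack} | ⊕{done,data,ack}  match labels match
              case done:
                X | X  match
              case data:
                end | end  match
              case ack:
                X | X  match
          case more:
            ⊕{ack,more,ok} | &{ack,more,ok}  match labels match
              case ack:
                X | X  match
              case more:
                X | X  match
              case ok:
                X | X  match
      case ok:
        &{stop,more,ok} | ⊕{stop,more,ok}  match labels match
          case stop:
            ?Int | !Int  match
              X | X  match
          case more:
            !Unit | ?Unit  match
              end | end  match
          case ok:
            ?Unit | !Unit  match
              X | X  match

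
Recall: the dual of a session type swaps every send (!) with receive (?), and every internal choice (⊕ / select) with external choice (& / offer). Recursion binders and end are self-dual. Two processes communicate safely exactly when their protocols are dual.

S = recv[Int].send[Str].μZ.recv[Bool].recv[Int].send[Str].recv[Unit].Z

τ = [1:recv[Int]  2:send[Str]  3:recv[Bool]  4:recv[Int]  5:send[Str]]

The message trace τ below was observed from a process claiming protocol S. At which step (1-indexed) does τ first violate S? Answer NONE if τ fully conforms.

@1 recv[Int]  ✓  residual = send[Str].μZ.…
@2 send[Str]  ✓  residual = μZ.…
@3 recv[Bool]  ✓  residual = recv[Int].send[Str].recv[Unit].μZ.…
@4 recv[Int]  ✓  residual = send[Str].recv[Unit].μZ.…
@5 send[Str]  ✓  residual = recv[Unit].μZ.…
all 5 steps conform

NONE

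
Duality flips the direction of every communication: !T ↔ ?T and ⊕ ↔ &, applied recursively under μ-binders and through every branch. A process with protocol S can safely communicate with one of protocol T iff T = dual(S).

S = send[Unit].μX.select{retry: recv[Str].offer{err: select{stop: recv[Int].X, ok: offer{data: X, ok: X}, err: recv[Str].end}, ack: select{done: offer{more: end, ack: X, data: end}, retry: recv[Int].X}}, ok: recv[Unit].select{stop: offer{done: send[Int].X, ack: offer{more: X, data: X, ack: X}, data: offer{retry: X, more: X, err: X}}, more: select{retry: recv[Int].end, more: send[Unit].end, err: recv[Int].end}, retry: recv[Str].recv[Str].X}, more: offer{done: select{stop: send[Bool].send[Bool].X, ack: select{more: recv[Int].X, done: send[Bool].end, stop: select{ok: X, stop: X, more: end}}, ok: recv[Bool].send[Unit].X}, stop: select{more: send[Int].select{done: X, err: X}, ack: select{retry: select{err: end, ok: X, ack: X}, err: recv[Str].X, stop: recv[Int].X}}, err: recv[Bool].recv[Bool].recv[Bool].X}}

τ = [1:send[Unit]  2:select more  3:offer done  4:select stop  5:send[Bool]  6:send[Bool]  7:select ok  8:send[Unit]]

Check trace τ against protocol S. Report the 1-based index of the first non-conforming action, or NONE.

8

@1 send[Unit]  ✓  residual = μX.…
@2 select more  ✓  residual = offer{done: select{stop: send[Bool].send[Bool].μX.…, ack: select{more: recv[Int].μX.…, done: send[Bool].end, stop: select{ok: μX.…, stop: μX.…, more: end}}, ok: recv[Bool].send[Unit].μX.…}, stop: select{more: send[Int].select{done: μX.…, err: μX.…}, ack: select{retry: select{err: end, ok: μX.…, ack: μX.…}, err: recv[Str].μX.…, stop: recv[Int].μX.…}}, err: recv[Bool].recv[Bool].recv[Bool].μX.…}
@3 offer done  ✓  residual = select{stop: send[Bool].send[Bool].μX.…, ack: select{more: recv[Int].μX.…, done: send[Bool].end, stop: select{ok: μX.…, stop: μX.…, more: end}}, ok: recv[Bool].send[Unit].μX.…}
@4 select stop  ✓  residual = send[Bool].send[Bool].μX.…
@5 send[Bool]  ✓  residual = send[Bool].μX.…
@6 send[Bool]  ✓  residual = μX.…
@7 select ok  ✓  residual = recv[Unit].select{stop: offer{done: send[Int].μX.…, ack: offer{more: μX.…, data: μX.…, ack: μX.…}, data: offer{retry: μX.…, more: μX.…, err: μX.…}}, more: select{retry: recv[Int].end, more: send[Unit].end, err: recv[Int].end}, retry: recv[Str].recv[Str].μX.…}
@8 got send[Unit], protocol expects recv[Unit]  ✗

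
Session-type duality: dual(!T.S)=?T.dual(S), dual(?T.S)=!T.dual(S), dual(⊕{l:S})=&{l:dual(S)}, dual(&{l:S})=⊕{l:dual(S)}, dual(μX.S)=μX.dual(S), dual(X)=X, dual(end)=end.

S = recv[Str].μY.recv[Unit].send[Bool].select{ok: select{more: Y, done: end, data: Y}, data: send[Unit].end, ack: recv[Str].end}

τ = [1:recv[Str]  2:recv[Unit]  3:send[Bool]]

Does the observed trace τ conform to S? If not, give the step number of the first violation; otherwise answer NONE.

@1 recv[Str]  ok  state: μY.…
@2 recv[Unit]  ok  state: send[Bool].select{ok: select{more: μY.…, done: end, data: μY.…}, data: send[Unit].end, ack: recv[Str].end}
@3 send[Bool]  ok  state: select{ok: select{more: μY.…, done: end, data: μY.…}, data: send[Unit].end, ack: recv[Str].end}
τ conforms to S (length 3)

NONE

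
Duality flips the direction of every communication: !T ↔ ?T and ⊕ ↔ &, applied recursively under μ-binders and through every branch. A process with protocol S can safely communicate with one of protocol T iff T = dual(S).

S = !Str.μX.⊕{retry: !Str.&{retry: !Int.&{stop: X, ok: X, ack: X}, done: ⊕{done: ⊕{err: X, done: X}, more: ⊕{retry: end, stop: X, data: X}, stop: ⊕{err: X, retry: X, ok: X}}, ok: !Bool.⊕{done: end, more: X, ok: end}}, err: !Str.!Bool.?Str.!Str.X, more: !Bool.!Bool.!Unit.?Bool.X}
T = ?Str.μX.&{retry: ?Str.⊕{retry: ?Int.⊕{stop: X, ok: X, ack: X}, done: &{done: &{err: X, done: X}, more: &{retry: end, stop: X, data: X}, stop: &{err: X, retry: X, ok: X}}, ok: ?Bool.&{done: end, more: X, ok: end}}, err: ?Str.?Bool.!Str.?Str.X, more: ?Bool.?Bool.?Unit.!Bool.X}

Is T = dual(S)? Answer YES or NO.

!Str vs ?Str  ✓
  μX vs μX  ✓ (binder kept)
    ⊕{retry,err,more} vs &{retry,err,more}  ✓ same labels
      • retry:
        !Str vs ?Str  ✓
          &{retry,done,ok} vs ⊕{retry,done,ok}  ✓ same labels
            • retry:
              !Int vs ?Int  ✓
                &{stop,ok,ack} vs ⊕{stop,ok,ack}  ✓ same labels
                  • stop:
                    X vs X  ✓
                  • ok:
                    X vs X  ✓
                  • ack:
                    X vs X  ✓
            • done:
              ⊕{done,more,stop} vs &{done,more,stop}  ✓ same labels
                • done:
                  ⊕{err,done} vs &{err,done}  ✓ same labels
                    • err:
                      X vs X  ✓
                    • done:
                      X vs X  ✓
                • more:
                  ⊕{retry,stop,data} vs &{retry,stop,data}  ✓ same labels
                    • retry:
                      end vs end  ✓
                    • stop:
                      X vs X  ✓
                    • data:
                      X vs X  ✓
                • stop:
                  ⊕{err,retry,ok} vs &{err,retry,ok}  ✓ same labels
                    • err:
                      X vs X  ✓
                    • retry:
                      X vs X  ✓
                    • ok:
                      X vs X  ✓
            • ok:
              !Bool vs ?Bool  ✓
                ⊕{done,more,ok} vs &{done,more,ok}  ✓ same labels
                  • done:
                    end vs end  ✓
                  • more:
                    X vs X  ✓
                  • ok:
                    end vs end  ✓
      • err:
        !Str vs ?Str  ✓
          !Bool vs ?Bool  ✓
            ?Str vs !Str  ✓
              !Str vs ?Str  ✓
                X vs X  ✓
      • more:
        !Bool vs ?Bool  ✓
          !Bool vs ?Bool  ✓
            !Unit vs ?Unit  ✓
              ?Bool vs !Bool  ✓
                X vs X  ✓

YES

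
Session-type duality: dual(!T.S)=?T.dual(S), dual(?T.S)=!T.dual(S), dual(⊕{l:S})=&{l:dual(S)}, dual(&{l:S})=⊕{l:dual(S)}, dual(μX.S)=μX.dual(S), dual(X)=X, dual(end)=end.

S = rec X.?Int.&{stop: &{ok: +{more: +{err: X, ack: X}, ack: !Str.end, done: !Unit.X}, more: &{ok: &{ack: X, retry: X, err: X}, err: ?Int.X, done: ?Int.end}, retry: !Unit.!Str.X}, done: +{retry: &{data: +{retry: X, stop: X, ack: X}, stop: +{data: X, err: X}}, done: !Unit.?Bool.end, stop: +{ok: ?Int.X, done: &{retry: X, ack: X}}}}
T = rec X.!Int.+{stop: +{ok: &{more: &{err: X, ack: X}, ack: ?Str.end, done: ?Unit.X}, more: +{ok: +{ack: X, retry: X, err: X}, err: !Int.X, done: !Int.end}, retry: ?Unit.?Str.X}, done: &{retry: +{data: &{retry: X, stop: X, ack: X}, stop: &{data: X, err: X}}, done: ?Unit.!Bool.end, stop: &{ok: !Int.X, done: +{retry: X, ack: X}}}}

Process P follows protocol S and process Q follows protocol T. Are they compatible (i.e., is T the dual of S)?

YES

rec X ‖ rec X  ok (binder kept)
  ?Int ‖ !Int  ok
    &{stop,done} ‖ +{stop,done}  ok same labels
      • stop:
        &{ok,more,retry} ‖ +{ok,more,retry}  ok same labels
          • ok:
            +{more,ack,done} ‖ &{more,ack,done}  ok same labels
              • more:
                +{err,ack} ‖ &{err,ack}  ok same labels
                  • err:
                    X ‖ X  ok
                  • ack:
                    X ‖ X  ok
              • ack:
                !Str ‖ ?Str  ok
                  end ‖ end  ok
              • done:
                !Unit ‖ ?Unit  ok
                  X ‖ X  ok
          • more:
            &{ok,err,done} ‖ +{ok,err,done}  ok same labels
              • ok:
                &{ack,retry,err} ‖ +{ack,retry,err}  ok same labels
                  • ack:
                    X ‖ X  ok
                  • retry:
                    X ‖ X  ok
                  • err:
                    X ‖ X  ok
              • err:
                ?Int ‖ !Int  ok
                  X ‖ X  ok
              • done:
                ?Int ‖ !Int  ok
                  end ‖ end  ok
          • retry:
            !Unit ‖ ?Unit  ok
              !Str ‖ ?Str  ok
                X ‖ X  ok
      • done:
        +{retry,done,stop} ‖ &{retry,done,stop}  ok same labels
          • retry:
            &{data,stop} ‖ +{data,stop}  ok same labels
              • data:
                +{retry,stop,ack} ‖ &{retry,stop,ack}  ok same labels
                  • retry:
                    X ‖ X  ok
                  • stop:
                    X ‖ X  ok
                  • ack:
                    X ‖ X  ok
              • stop:
                +{data,err} ‖ &{data,err}  ok same labels
                  • data:
                    X ‖ X  ok
                  • err:
                    X ‖ X  ok
          • done:
            !Unit ‖ ?Unit  ok
              ?Bool ‖ !Bool  ok
                end ‖ end  ok
          • stop:
            +{ok,done} ‖ &{ok,done}  ok same labels
              • ok:
                ?Int ‖ !Int  ok
                  X ‖ X  ok
              • done:
                &{retry,ack} ‖ +{retry,ack}  ok same labels
                  • retry:
                    X ‖ X  ok
                  • ack:
                    X ‖ X  ok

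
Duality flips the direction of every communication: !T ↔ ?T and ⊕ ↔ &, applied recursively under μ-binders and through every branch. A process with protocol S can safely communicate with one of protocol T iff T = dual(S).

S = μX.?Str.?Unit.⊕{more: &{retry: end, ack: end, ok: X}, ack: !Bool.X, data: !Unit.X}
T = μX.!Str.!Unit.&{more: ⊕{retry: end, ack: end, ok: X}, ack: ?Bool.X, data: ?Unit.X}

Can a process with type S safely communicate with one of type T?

YES

μX vs μX  match (rec unchanged)
  ?Str vs !Str  match
    ?Unit vs !Unit  match
      ⊕{more,ack,data} vs &{more,ack,data}  match label sets agree
        [more]
          &{retry,ack,ok} vs ⊕{retry,ack,ok}  match label sets agree
            [retry]
              end vs end  match
            [ack]
              end vs end  match
            [ok]
              X vs X  match
        [ack]
          !Bool vs ?Bool  match
            X vs X  match
        [data]
          !Unit vs ?Unit  match
            X vs X  match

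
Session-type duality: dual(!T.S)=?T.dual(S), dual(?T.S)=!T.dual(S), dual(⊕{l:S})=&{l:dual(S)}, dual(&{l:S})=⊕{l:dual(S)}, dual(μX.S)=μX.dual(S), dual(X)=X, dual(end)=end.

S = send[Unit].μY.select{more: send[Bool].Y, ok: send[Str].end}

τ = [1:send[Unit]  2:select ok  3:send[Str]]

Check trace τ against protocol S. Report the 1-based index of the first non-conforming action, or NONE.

@1 send[Unit]  match  state: μY.…
@2 select ok  match  state: send[Str].end
@3 send[Str]  match  state: end
all 3 steps conform

NONE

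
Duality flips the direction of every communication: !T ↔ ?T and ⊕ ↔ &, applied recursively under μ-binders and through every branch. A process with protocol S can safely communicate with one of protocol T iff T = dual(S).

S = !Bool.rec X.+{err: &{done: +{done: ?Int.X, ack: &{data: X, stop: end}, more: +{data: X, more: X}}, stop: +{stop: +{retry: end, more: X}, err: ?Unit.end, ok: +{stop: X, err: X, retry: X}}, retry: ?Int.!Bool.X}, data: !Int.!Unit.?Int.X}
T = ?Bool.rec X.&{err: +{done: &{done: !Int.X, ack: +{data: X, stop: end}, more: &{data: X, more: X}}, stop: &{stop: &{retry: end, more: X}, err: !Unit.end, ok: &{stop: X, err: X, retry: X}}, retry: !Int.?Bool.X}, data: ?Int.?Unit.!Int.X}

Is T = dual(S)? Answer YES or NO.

YES

!Bool vs ?Bool  match
  rec X vs rec X  match (binder kept)
    +{err,data} vs &{err,data}  match same labels
      [err]
        &{done,stop,retry} vs +{done,stop,retry}  match same labels
          [done]
            +{done,ack,more} vs &{done,ack,more}  match same labels
              [done]
                ?Int vs !Int  match
                  X vs X  match
              [ack]
                &{data,stop} vs +{data,stop}  match same labels
                  [data]
                    X vs X  match
                  [stop]
                    end vs end  match
              [more]
                +{data,more} vs &{data,more}  match same labels
                  [data]
                    X vs X  match
                  [more]
                    X vs X  match
          [stop]
            +{stop,err,ok} vs &{stop,err,ok}  match same labels
              [stop]
                +{retry,more} vs &{retry,more}  match same labels
                  [retry]
                    end vs end  match
                  [more]
                    X vs X  match
              [err]
                ?Unit vs !Unit  match
                  end vs end  match
              [ok]
                +{stop,err,retry} vs &{stop,err,retry}  match same labels
                  [stop]
                    X vs X  match
                  [err]
                    X vs X  match
                  [retry]
                    X vs X  match
          [retry]
            ?Int vs !Int  match
              !Bool vs ?Bool  match
                X vs X  match
      [data]
        !Int vs ?Int  match
          !Unit vs ?Unit  match
            ?Int vs !Int  match
              X vs X  match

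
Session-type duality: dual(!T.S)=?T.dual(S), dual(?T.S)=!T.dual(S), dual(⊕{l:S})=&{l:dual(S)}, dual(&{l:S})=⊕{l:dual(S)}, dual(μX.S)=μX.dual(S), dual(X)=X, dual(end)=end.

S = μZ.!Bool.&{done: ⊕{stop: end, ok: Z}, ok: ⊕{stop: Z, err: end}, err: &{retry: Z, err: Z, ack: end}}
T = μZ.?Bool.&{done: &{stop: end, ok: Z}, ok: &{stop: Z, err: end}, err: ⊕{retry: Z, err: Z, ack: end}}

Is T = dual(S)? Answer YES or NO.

NO

μZ vs μZ  ok (rec unchanged)
  !Bool vs ?Bool  ok
    &{done,ok,err} vs &{done,ok,err}  ✗ choice polarity not flipped — not dual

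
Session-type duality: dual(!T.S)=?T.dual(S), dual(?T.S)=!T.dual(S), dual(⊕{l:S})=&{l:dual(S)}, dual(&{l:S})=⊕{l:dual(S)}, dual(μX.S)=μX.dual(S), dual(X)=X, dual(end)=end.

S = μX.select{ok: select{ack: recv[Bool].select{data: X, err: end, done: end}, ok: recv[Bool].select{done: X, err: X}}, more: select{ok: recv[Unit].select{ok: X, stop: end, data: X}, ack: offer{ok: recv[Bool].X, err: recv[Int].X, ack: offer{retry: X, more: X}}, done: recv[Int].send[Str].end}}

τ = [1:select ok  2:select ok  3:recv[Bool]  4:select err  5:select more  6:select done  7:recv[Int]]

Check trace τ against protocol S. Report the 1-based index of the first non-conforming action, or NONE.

step 1: select ok  match  state: select{ack: recv[Bool].select{data: μX.…, err: end, done: end}, ok: recv[Bool].select{done: μX.…, err: μX.…}}
step 2: select ok  match  state: recv[Bool].select{done: μX.…, err: μX.…}
step 3: recv[Bool]  match  state: select{done: μX.…, err: μX.…}
step 4: select err  match  state: μX.…
step 5: select more  match  state: select{ok: recv[Unit].select{ok: μX.…, stop: end, data: μX.…}, ack: offer{ok: recv[Bool].μX.…, err: recv[Int].μX.…, ack: offer{retry: μX.…, more: μX.…}}, done: recv[Int].send[Str].end}
step 6: select done  match  state: recv[Int].send[Str].end
step 7: recv[Int]  match  state: send[Str].end
trace exhausted — no violation

NONE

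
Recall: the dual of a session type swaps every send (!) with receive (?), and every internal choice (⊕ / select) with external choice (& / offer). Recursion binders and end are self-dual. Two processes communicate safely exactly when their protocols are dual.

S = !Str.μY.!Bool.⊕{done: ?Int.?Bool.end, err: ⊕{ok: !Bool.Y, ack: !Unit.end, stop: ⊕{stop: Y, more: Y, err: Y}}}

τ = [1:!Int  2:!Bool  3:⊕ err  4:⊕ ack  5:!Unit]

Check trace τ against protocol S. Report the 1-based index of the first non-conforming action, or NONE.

step 1: got !Int, protocol expects !Str  ✗

1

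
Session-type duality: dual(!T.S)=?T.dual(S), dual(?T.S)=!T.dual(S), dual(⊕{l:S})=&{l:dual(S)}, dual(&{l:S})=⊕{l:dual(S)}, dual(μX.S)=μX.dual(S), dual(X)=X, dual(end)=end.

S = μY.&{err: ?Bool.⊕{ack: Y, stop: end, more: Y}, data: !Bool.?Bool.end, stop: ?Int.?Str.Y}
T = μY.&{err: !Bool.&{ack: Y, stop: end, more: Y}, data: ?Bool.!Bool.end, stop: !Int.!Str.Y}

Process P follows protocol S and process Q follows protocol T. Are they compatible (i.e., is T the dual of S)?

NO

μY vs μY  ok (μ self-dual)
  &{err,data,stop} vs &{err,data,stop}  ✗ choice polarity not flipped — not dual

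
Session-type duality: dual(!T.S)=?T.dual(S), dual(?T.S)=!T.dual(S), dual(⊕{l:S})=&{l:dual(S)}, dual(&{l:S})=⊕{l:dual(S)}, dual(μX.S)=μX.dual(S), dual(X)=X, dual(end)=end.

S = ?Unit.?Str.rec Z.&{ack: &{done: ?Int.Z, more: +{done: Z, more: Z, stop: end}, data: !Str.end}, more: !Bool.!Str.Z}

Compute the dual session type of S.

!Unit.!Str.rec Z.+{ack: +{done: !Int.Z, more: &{done: Z, more: Z, stop: end}, data: ?Str.end}, more: ?Bool.?Str.Z}

?Unit ↦ !Unit
  ?Str ↦ !Str
    rec Z ↦ rec Z  (μ self-dual)
      &{ack,more} ↦ +{ack,more}  (offer→select)
        [ack]
          &{done,more,data} ↦ +{done,more,data}  (offer→select)
            [done]
              ?Int ↦ !Int
                Z self-dual
            [more]
              +{done,more,stop} ↦ &{done,more,stop}  (internal→external)
                [done]
                  Z self-dual
                [more]
                  Z self-dual
                [stop]
                  end self-dual
            [data]
              !Str ↦ ?Str
                end self-dual
        [more]
          !Bool ↦ ?Bool
            !Str ↦ ?Str
              Z self-dual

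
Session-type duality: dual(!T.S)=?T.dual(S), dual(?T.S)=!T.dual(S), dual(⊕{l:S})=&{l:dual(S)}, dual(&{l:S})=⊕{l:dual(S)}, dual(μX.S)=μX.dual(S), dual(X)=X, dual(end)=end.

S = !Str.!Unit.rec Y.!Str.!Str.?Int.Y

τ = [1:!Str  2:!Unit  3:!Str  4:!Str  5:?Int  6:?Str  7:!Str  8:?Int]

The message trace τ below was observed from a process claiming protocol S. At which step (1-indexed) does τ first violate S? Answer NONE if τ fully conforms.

6

step 1: !Str  ✓  now at !Unit.rec Y.…
step 2: !Unit  ✓  now at rec Y.…
step 3: !Str  ✓  now at !Str.?Int.rec Y.…
step 4: !Str  ✓  now at ?Int.rec Y.…
step 5: ?Int  ✓  now at rec Y.…
step 6: got ?Str, protocol expects !Str  ✗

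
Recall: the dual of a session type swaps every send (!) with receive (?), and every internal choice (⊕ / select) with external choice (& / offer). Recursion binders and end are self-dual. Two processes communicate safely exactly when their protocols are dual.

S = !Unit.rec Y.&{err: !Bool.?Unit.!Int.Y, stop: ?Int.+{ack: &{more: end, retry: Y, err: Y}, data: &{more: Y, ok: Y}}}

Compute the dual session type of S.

?Unit.rec Y.+{err: ?Bool.!Unit.?Int.Y, stop: !Int.&{ack: +{more: end, retry: Y, err: Y}, data: +{more: Y, ok: Y}}}

!Unit ↦ ?Unit
  rec Y ↦ rec Y  (rec unchanged)
    &{err,stop} ↦ +{err,stop}  (external→internal)
      [err]
        !Bool ↦ ?Bool
          ?Unit ↦ !Unit
            !Int ↦ ?Int
              Y ↦ Y
      [stop]
        ?Int ↦ !Int
          +{ack,data} ↦ &{ack,data}  (select→offer)
            [ack]
              &{more,retry,err} ↦ +{more,retry,err}  (external→internal)
                [more]
                  end ↦ end
                [retry]
                  Y ↦ Y
                [err]
                  Y ↦ Y
            [data]
              &{more,ok} ↦ +{more,ok}  (external→internal)
                [more]
                  Y ↦ Y
                [ok]
                  Y ↦ Y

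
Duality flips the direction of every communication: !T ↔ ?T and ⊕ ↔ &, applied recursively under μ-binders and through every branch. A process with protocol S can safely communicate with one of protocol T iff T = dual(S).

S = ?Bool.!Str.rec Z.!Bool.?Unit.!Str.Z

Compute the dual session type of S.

?Bool = !Bool
  !Str = ?Str
    rec Z = rec Z  (μ self-dual)
      !Bool = ?Bool
        ?Unit = !Unit
          !Str = ?Str
            Z self-dual

!Bool.?Str.rec Z.?Bool.!Unit.?Str.Z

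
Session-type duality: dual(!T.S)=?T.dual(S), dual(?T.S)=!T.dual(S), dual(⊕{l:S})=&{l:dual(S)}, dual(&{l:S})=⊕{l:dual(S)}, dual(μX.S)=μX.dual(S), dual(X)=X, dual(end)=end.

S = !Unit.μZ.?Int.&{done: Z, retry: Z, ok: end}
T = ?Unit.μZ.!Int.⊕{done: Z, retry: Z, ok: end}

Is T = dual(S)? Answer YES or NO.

YES

!Unit vs ?Unit  match
  μZ vs μZ  match (rec unchanged)
    ?Int vs !Int  match
      &{done,retry,ok} vs ⊕{done,retry,ok}  match labels match
        • done:
          Z vs Z  match
        • retry:
          Z vs Z  match
        • ok:
          end vs end  match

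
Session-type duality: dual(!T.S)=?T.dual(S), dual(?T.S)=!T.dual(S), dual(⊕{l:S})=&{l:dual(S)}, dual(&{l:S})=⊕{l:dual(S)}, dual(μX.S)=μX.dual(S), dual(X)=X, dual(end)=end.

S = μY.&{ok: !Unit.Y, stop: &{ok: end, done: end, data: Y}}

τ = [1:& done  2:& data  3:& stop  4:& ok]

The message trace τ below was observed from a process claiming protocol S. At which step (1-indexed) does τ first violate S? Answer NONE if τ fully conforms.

@1 got & done, protocol expects & ok or & stop  ✗

1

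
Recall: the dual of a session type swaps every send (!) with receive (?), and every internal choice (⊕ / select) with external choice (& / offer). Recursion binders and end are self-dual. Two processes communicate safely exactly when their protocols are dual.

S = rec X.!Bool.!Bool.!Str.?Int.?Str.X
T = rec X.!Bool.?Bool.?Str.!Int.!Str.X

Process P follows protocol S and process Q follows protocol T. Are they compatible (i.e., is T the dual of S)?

NO

rec X | rec X  ✓ (μ self-dual)
  !Bool | !Bool  ✗ same direction on both sides — not dual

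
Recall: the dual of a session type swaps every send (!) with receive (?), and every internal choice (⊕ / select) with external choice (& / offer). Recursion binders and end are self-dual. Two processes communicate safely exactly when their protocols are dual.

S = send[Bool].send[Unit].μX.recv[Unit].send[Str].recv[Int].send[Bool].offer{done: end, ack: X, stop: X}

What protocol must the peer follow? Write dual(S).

recv[Bool].recv[Unit].μX.send[Unit].recv[Str].send[Int].recv[Bool].select{done: end, ack: X, stop: X}

send[Bool] ↦ recv[Bool]
  send[Unit] ↦ recv[Unit]
    μX ↦ μX  (μ self-dual)
      recv[Unit] ↦ send[Unit]
        send[Str] ↦ recv[Str]
          recv[Int] ↦ send[Int]
            send[Bool] ↦ recv[Bool]
              offer{done,ack,stop} ↦ select{done,ack,stop}  (external→internal)
                case done:
                  end self-dual
                case ack:
                  X self-dual
                case stop:
                  X self-dual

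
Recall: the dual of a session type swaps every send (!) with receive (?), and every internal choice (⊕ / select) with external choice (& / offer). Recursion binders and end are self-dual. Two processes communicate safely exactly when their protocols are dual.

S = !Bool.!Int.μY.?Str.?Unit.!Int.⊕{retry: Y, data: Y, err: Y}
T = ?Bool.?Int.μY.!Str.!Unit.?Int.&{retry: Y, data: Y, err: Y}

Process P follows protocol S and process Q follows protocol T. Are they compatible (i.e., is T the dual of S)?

YES

!Bool | ?Bool  ok
  !Int | ?Int  ok
    μY | μY  ok (binder kept)
      ?Str | !Str  ok
        ?Unit | !Unit  ok
          !Int | ?Int  ok
            ⊕{retry,data,err} | &{retry,data,err}  ok label sets agree
              case retry:
                Y | Y  ok
              case data:
                Y | Y  ok
              case err:
                Y | Y  ok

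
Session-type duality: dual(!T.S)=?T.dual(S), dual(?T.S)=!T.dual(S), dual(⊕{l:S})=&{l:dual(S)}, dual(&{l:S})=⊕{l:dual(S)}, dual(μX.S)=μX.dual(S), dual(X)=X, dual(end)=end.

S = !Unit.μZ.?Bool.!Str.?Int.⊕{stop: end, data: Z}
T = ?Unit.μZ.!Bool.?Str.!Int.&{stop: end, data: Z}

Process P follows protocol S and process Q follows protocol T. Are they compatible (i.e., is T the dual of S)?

YES

!Unit | ?Unit  match
  μZ | μZ  match (rec unchanged)
    ?Bool | !Bool  match
      !Str | ?Str  match
        ?Int | !Int  match
          ⊕{stop,data} | &{stop,data}  match label sets agree
            • stop:
              end | end  match
            • data:
              Z | Z  match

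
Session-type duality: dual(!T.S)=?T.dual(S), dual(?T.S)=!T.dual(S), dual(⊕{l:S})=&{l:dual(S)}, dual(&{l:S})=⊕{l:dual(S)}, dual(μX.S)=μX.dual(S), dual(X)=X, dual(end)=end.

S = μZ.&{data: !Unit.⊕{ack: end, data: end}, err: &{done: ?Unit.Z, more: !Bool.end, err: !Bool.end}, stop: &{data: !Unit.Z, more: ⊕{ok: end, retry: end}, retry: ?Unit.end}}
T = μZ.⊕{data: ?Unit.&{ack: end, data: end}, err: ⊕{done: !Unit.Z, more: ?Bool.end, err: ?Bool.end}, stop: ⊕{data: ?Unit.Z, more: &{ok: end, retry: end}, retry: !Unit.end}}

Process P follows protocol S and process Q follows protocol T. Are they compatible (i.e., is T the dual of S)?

μZ vs μZ  match (rec unchanged)
  &{data,err,stop} vs ⊕{data,err,stop}  match label sets agree
    [data]
      !Unit vs ?Unit  match
        ⊕{ack,data} vs &{ack,data}  match label sets agree
          [ack]
            end vs end  match
          [data]
            end vs end  match
    [err]
      &{done,more,err} vs ⊕{done,more,err}  match label sets agree
        [done]
          ?Unit vs !Unit  match
            Z vs Z  match
        [more]
          !Bool vs ?Bool  match
            end vs end  match
        [err]
          !Bool vs ?Bool  match
            end vs end  match
    [stop]
      &{data,more,retry} vs ⊕{data,more,retry}  match label sets agree
        [data]
          !Unit vs ?Unit  match
            Z vs Z  match
        [more]
          ⊕{ok,retry} vs &{ok,retry}  match label sets agree
            [ok]
              end vs end  match
            [retry]
              end vs end  match
        [retry]
          ?Unit vs !Unit  match
            end vs end  match

YES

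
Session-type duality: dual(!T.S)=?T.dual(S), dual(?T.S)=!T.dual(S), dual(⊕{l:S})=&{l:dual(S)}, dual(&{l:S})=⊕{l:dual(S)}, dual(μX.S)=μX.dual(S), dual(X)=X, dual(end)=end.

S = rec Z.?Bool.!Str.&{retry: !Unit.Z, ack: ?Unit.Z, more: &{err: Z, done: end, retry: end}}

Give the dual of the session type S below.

rec Z → rec Z  (μ self-dual)
  ?Bool → !Bool
    !Str → ?Str
      &{retry,ack,more} → +{retry,ack,more}  (&→⊕)
        case retry:
          !Unit → ?Unit
            Z self-dual
        case ack:
          ?Unit → !Unit
            Z self-dual
        case more:
          &{err,done,retry} → +{err,done,retry}  (&→⊕)
            case err:
              Z self-dual
            case done:
              end self-dual
            case retry:
              end self-dual

rec Z.!Bool.?Str.+{retry: ?Unit.Z, ack: !Unit.Z, more: +{err: Z, done: end, retry: end}}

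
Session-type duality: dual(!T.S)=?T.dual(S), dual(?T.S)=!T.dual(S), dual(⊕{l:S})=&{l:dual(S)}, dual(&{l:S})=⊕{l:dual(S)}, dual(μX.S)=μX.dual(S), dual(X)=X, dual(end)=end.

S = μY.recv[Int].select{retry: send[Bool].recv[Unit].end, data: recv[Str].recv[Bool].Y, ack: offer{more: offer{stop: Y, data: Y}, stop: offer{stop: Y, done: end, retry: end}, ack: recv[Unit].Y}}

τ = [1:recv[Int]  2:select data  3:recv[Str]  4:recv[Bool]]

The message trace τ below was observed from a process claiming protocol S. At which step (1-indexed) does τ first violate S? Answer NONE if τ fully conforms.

NONE

@1 recv[Int]  match  residual = select{retry: send[Bool].recv[Unit].end, data: recv[Str].recv[Bool].μY.…, ack: offer{more: offer{stop: μY.…, data: μY.…}, stop: offer{stop: μY.…, done: end, retry: end}, ack: recv[Unit].μY.…}}
@2 select data  match  residual = recv[Str].recv[Bool].μY.…
@3 recv[Str]  match  residual = recv[Bool].μY.…
@4 recv[Bool]  match  residual = μY.…
all 4 steps conform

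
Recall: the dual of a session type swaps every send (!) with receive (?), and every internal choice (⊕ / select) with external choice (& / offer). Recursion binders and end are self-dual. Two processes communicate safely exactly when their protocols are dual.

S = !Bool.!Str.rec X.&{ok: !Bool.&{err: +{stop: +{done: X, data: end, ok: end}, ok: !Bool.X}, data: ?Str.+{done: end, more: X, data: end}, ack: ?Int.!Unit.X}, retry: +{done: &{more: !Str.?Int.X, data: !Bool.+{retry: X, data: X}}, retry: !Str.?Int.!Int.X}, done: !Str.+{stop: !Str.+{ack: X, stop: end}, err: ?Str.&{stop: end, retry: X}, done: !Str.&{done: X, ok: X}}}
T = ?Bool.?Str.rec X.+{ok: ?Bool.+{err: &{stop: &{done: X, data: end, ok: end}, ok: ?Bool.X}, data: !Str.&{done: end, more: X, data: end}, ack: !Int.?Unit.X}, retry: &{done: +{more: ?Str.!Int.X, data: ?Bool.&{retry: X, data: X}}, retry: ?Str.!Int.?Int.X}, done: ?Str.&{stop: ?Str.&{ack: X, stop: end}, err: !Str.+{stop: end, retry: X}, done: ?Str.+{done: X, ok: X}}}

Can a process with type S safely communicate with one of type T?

YES

!Bool ‖ ?Bool  match
  !Str ‖ ?Str  match
    rec X ‖ rec X  match (rec unchanged)
      &{ok,retry,done} ‖ +{ok,retry,done}  match label sets agree
        [ok]
          !Bool ‖ ?Bool  match
            &{err,data,ack} ‖ +{err,data,ack}  match label sets agree
              [err]
                +{stop,ok} ‖ &{stop,ok}  match label sets agree
                  [stop]
                    +{done,data,ok} ‖ &{done,data,ok}  match label sets agree
                      [done]
                        X ‖ X  match
                      [data]
                        end ‖ end  match
                      [ok]
                        end ‖ end  match
                  [ok]
                    !Bool ‖ ?Bool  match
                      X ‖ X  match
              [data]
                ?Str ‖ !Str  match
                  +{done,more,data} ‖ &{done,more,data}  match label sets agree
                    [done]
                      end ‖ end  match
                    [more]
                      X ‖ X  match
                    [data]
                      end ‖ end  match
              [ack]
                ?Int ‖ !Int  match
                  !Unit ‖ ?Unit  match
                    X ‖ X  match
        [retry]
          +{done,retry} ‖ &{done,retry}  match label sets agree
            [done]
              &{more,data} ‖ +{more,data}  match label sets agree
                [more]
                  !Str ‖ ?Str  match
                    ?Int ‖ !Int  match
                      X ‖ X  match
                [data]
                  !Bool ‖ ?Bool  match
                    +{retry,data} ‖ &{retry,data}  match label sets agree
                      [retry]
                        X ‖ X  match
                      [data]
                        X ‖ X  match
            [retry]
              !Str ‖ ?Str  match
                ?Int ‖ !Int  match
                  !Int ‖ ?Int  match
                    X ‖ X  match
        [done]
          !Str ‖ ?Str  match
            +{stop,err,done} ‖ &{stop,err,done}  match label sets agree
              [stop]
                !Str ‖ ?Str  match
                  +{ack,stop} ‖ &{ack,stop}  match label sets agree
                    [ack]
                      X ‖ X  match
                    [stop]
                      end ‖ end  match
              [err]
                ?Str ‖ !Str  match
                  &{stop,retry} ‖ +{stop,retry}  match label sets agree
                    [stop]
                      end ‖ end  match
                    [retry]
                      X ‖ X  match
              [done]
                !Str ‖ ?Str  match
                  &{done,ok} ‖ +{done,ok}  match label sets agree
                    [done]
                      X ‖ X  match
                    [ok]
                      X ‖ X  match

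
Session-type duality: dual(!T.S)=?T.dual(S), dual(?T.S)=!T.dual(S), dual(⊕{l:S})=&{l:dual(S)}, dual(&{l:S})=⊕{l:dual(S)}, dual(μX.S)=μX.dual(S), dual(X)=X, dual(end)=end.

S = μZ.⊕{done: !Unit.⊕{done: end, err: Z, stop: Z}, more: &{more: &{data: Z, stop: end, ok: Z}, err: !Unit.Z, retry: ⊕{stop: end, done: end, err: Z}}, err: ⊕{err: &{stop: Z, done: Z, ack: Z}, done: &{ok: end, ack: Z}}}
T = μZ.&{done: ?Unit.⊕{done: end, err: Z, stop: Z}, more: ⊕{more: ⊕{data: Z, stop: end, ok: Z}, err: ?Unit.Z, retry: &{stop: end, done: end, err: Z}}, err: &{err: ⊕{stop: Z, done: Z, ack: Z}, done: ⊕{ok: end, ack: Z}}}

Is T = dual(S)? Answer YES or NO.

μZ ‖ μZ  match (rec unchanged)
  ⊕{done,more,err} ‖ &{done,more,err}  match same labels
    case done:
      !Unit ‖ ?Unit  match
        ⊕{done,err,stop} ‖ ⊕{done,err,stop}  ✗ choice polarity not flipped — not dual

NO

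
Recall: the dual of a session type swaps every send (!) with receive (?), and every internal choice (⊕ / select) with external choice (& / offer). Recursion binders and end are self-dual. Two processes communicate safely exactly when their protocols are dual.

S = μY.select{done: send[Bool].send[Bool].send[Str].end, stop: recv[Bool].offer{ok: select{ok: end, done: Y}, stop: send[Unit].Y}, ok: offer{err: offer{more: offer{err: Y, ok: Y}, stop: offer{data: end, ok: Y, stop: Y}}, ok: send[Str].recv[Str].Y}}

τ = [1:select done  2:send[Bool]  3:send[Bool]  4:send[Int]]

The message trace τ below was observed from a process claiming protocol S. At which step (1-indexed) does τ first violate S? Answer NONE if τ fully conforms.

4

[1] select done  ok  now at send[Bool].send[Bool].send[Str].end
[2] send[Bool]  ok  now at send[Bool].send[Str].end
[3] send[Bool]  ok  now at send[Str].end
[4] got send[Int], protocol expects send[Str]  ✗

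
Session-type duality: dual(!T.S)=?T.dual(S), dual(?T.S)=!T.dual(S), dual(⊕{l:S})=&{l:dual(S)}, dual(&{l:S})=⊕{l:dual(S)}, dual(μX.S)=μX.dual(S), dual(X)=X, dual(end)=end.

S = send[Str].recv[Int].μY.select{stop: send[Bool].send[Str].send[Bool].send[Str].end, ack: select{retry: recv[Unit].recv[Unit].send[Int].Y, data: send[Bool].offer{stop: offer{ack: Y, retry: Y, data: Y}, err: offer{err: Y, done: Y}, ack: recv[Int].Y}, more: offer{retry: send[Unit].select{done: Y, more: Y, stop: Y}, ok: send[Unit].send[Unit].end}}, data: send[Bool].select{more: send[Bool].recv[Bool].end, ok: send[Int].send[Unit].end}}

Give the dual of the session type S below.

recv[Str].send[Int].μY.offer{stop: recv[Bool].recv[Str].recv[Bool].recv[Str].end, ack: offer{retry: send[Unit].send[Unit].recv[Int].Y, data: recv[Bool].select{stop: select{ack: Y, retry: Y, data: Y}, err: select{err: Y, done: Y}, ack: send[Int].Y}, more: select{retry: recv[Unit].offer{done: Y, more: Y, stop: Y}, ok: recv[Unit].recv[Unit].end}}, data: recv[Bool].offer{more: recv[Bool].send[Bool].end, ok: recv[Int].recv[Unit].end}}

send[Str] = recv[Str]
  recv[Int] = send[Int]
    μY = μY  (μ self-dual)
      select{stop,ack,data} = offer{stop,ack,data}  (⊕→&)
        • stop:
          send[Bool] = recv[Bool]
            send[Str] = recv[Str]
              send[Bool] = recv[Bool]
                send[Str] = recv[Str]
                  end self-dual
        • ack:
          select{retry,data,more} = offer{retry,data,more}  (⊕→&)
            • retry:
              recv[Unit] = send[Unit]
                recv[Unit] = send[Unit]
                  send[Int] = recv[Int]
                    Y self-dual
            • data:
              send[Bool] = recv[Bool]
                offer{stop,err,ack} = select{stop,err,ack}  (offer→select)
                  • stop:
                    offer{ack,retry,data} = select{ack,retry,data}  (offer→select)
                      • ack:
                        Y self-dual
                      • retry:
                        Y self-dual
                      • data:
                        Y self-dual
                  • err:
                    offer{err,done} = select{err,done}  (offer→select)
                      • err:
                        Y self-dual
                      • done:
                        Y self-dual
                  • ack:
                    recv[Int] = send[Int]
                      Y self-dual
            • more:
              offer{retry,ok} = select{retry,ok}  (offer→select)
                • retry:
                  send[Unit] = recv[Unit]
                    select{done,more,stop} = offer{done,more,stop}  (⊕→&)
                      • done:
                        Y self-dual
                      • more:
                        Y self-dual
                      • stop:
                        Y self-dual
                • ok:
                  send[Unit] = recv[Unit]
                    send[Unit] = recv[Unit]
                      end self-dual
        • data:
          send[Bool] = recv[Bool]
            select{more,ok} = offer{more,ok}  (⊕→&)
              • more:
                send[Bool] = recv[Bool]
                  recv[Bool] = send[Bool]
                    end self-dual
              • ok:
                send[Int] = recv[Int]
                  send[Unit] = recv[Unit]
                    end self-dual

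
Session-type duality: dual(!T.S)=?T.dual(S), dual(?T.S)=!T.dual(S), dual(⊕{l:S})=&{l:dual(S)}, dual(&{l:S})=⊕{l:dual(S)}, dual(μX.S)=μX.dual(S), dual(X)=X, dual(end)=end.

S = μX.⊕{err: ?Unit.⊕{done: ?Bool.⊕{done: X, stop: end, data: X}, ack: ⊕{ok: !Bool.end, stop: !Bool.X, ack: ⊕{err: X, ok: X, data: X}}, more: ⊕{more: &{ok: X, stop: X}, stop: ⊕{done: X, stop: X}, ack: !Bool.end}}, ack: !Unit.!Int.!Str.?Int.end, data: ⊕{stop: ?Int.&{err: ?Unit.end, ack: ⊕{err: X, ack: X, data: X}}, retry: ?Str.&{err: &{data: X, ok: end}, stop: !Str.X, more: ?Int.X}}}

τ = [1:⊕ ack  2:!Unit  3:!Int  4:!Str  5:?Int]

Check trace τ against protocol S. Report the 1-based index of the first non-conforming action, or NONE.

step 1: ⊕ ack  match  residual = !Unit.!Int.!Str.?Int.end
step 2: !Unit  match  residual = !Int.!Str.?Int.end
step 3: !Int  match  residual = !Str.?Int.end
step 4: !Str  match  residual = ?Int.end
step 5: ?Int  match  residual = end
trace exhausted — no violation

NONE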